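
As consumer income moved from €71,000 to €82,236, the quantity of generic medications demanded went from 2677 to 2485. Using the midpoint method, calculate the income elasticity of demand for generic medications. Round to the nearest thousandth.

%ΔQ = (2485 − 2677)/[(2677+2485)/2] = -192/2581 ≈ -0.0744.
%ΔI = (82,236 − 71,000)/[(71,000+82,236)/2] = 11236/76618 ≈ 0.1466.
E_I = %ΔQ/%ΔI ≈ -0.507.
E_I < 0: inferior good.

-0.507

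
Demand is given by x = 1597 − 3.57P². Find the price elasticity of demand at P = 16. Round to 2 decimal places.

-2.68

At P = 16, x = 683.08.
dx/dP = −2·3.57·P = −114.24.
Point elasticity E = (dx/dP)·(P/x) = -114.24 × 16/683.08 ≈ -2.68.
|E| > 1, so demand is elastic at this price.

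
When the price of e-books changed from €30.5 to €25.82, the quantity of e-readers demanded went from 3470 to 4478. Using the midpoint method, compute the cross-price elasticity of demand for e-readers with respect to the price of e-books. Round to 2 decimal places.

%ΔQ_x = (4478 − 3470)/[(3470+4478)/2] = 1008/3974 ≈ 0.2536.
%ΔP_y = (25.82 − 30.5)/[(30.5+25.82)/2] ≈ -0.1662.
E_xy = 0.2536/-0.1662 ≈ -1.53.
E_xy < 0, so e-readers and e-books are complements.

-1.53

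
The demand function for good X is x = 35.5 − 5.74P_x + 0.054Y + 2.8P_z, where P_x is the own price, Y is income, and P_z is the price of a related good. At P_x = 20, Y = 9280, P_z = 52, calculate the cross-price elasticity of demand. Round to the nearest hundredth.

First evaluate x: 35.5 − 5.74(20) + 0.054(9280) + 2.8(52) = 35.5 − 114.8 + 501.12 + 145.6 = 567.42.
∂x/∂P_z = +2.8, so E_xy = 2.8·(52/567.42) ≈ 0.26.
E_xy > 0: the goods are substitutes.

0.26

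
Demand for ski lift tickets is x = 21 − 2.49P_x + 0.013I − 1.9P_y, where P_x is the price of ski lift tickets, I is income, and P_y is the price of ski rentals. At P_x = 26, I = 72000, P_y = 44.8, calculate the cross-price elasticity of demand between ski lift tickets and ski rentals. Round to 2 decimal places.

Evaluating quantity at (P_x, I, P_y) gives x = 21 − 2.49(26) + 0.013(72000) − 1.9(44.8) = 21 − 64.74 + 936 − 85.12 = 807.14.
∂x/∂P_y = −1.9, so E_xy = -1.9·(44.8/807.14) ≈ -0.11.
E_xy < 0: the goods are complements.

-0.11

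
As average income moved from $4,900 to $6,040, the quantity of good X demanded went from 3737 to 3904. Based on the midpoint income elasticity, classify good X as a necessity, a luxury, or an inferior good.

%ΔQ = (3904 − 3737)/[(3737+3904)/2] = 167/3820.5 ≈ 0.0437.
%ΔI = (6,040 − 4,900)/[(4,900+6,040)/2] = 1140/5470 ≈ 0.2084.
E_I = %ΔQ/%ΔI ≈ 0.210.
E_I ∈ (0,1): normal good (necessity).

necessity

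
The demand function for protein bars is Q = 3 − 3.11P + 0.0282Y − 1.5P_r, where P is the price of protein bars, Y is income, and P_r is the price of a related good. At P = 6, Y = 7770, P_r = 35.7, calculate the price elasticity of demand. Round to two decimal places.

-0.12

Substituting, Q = 3 − 3.11(6) + 0.0282(7770) − 1.5(35.7) = 3 − 18.66 + 219.114 − 53.55 = 149.904.
∂Q/∂P = −3.11, so E_p = (−3.11)·(6/149.904) ≈ -0.12.
|E_p| < 1: demand is inelastic.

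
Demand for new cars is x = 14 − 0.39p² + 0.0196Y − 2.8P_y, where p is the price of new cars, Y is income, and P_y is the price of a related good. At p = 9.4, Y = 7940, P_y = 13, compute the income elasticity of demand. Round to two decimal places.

1.58

Substituting, x = 14 − 0.39(9.4)² + 0.0196(7940) − 2.8(13) = 14 − 34.4604 + 155.624 − 36.4 = 98.7636.
∂x/∂Y = +0.0196, so E_I = 0.0196·(7940/98.7636) ≈ 1.58.
E_I > 1: normal good (luxury).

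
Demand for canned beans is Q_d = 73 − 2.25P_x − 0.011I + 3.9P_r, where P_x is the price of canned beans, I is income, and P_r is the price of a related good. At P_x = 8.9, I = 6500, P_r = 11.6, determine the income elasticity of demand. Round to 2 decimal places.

First evaluate Q_d: 73 − 2.25(8.9) − 0.011(6500) + 3.9(11.6) = 73 − 20.025 − 71.5 + 45.24 = 26.715.
∂Q_d/∂I = −0.011, so E_I = -0.011·(6500/26.715) ≈ -2.68.
E_I < 0: inferior good.

-2.68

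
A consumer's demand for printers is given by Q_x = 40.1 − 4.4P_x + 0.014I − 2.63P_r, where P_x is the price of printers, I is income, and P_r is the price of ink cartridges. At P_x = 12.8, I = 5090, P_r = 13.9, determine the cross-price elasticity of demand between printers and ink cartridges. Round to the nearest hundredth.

-1.98

At the given point, Q_x = 40.1 − 4.4(12.8) + 0.014(5090) − 2.63(13.9) = 40.1 − 56.32 + 71.26 − 36.557 = 18.483.
∂Q_x/∂P_r = −2.63, so E_xy = -2.63·(13.9/18.483) ≈ -1.98.
E_xy < 0: the goods are complements.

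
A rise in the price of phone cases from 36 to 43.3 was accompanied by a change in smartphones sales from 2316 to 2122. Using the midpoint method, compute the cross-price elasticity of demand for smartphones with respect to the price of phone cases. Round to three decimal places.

-0.475

%ΔQ_x = (2122 − 2316)/[(2316+2122)/2] = -194/2219 ≈ -0.0874.
%ΔP_y = (43.3 − 36)/[(36+43.3)/2] ≈ 0.1841.
E_xy = -0.0874/0.1841 ≈ -0.475.
E_xy < 0, so smartphones and phone cases are complements.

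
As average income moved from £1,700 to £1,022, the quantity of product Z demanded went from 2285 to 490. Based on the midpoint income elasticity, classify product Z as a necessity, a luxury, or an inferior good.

luxury

%ΔQ = (490 − 2285)/[(2285+490)/2] = -1795/1387.5 ≈ -1.2937.
%ΔY = (1,022 − 1,700)/[(1,700+1,022)/2] = -678/1361 ≈ -0.4982.
E_I = %ΔQ/%ΔY ≈ 2.597.
E_I > 1: normal good (luxury).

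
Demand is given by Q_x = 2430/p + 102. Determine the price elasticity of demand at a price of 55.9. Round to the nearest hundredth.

-0.30

At p = 55.9, Q_x = 145.4705.
dQ_x/dp = −2430/p² = −0.7776.
Point elasticity E = (dQ_x/dp)·(p/Q_x) = -0.7776 × 55.9/145.4705 ≈ -0.30.
|E| < 1, so demand is inelastic at this price.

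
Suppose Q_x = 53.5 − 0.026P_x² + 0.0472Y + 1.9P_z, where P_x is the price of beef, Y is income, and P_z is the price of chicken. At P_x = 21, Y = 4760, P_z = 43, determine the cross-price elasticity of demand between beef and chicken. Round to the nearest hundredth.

Substituting, Q_x = 53.5 − 0.026(21)² + 0.0472(4760) + 1.9(43) = 53.5 − 11.466 + 224.672 + 81.7 = 348.406.
∂Q_x/∂P_z = +1.9, so E_xy = 1.9·(43/348.406) ≈ 0.23.
E_xy > 0: the goods are substitutes.

0.23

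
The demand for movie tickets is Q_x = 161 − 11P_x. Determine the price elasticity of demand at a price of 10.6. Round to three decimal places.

At P_x = 10.6, Q_x = 44.4.
dQ_x/dP_x = −11.
Point elasticity E = (dQ_x/dP_x)·(P_x/Q_x) = -11 × 10.6/44.4 ≈ -2.626.
|E| > 1, so demand is elastic at this price.

-2.626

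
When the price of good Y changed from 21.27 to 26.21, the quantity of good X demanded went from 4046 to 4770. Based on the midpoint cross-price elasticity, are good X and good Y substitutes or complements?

substitutes

%ΔQ_x = (4770 − 4046)/[(4046+4770)/2] = 724/4408 ≈ 0.1642.
%ΔP_y = (26.21 − 21.27)/[(21.27+26.21)/2] ≈ 0.2081.
E_xy = 0.1642/0.2081 ≈ 0.789.
E_xy > 0, so the goods are substitutes.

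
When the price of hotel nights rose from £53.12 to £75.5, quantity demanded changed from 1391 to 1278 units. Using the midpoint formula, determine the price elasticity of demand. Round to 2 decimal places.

-0.24

%ΔQ = (1278 − 1391)/[(1391 + 1278)/2] = -113/1334.5 ≈ -0.0847.
%Δp = (75.5 − 53.12)/[(53.12 + 75.5)/2] = 22.38/64.31 ≈ 0.3480.
Arc elasticity E = %ΔQ/%Δp ≈ -0.0847/0.3480 ≈ -0.24.
|E| < 1: demand is inelastic over this range.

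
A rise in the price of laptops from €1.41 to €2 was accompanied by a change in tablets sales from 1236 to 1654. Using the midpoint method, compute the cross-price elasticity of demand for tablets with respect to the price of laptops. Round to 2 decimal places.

%ΔQ_x = (1654 − 1236)/[(1236+1654)/2] = 418/1445 ≈ 0.2893.
%ΔP_y = (2 − 1.41)/[(1.41+2)/2] ≈ 0.3460.
E_xy = 0.2893/0.3460 ≈ 0.84.
E_xy > 0, so tablets and laptops are substitutes.

0.84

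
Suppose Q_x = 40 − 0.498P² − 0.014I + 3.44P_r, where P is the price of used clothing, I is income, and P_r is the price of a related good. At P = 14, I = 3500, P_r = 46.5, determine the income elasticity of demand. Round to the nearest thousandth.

-0.918

At the given point, Q_x = 40 − 0.498(14)² − 0.014(3500) + 3.44(46.5) = 40 − 97.608 − 49 + 159.96 = 53.352.
∂Q_x/∂I = −0.014, so E_I = -0.014·(3500/53.352) ≈ -0.918.
E_I < 0: inferior good.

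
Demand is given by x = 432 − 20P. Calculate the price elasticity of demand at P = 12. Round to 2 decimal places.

-1.25

At P = 12, x = 192.
dx/dP = −20.
Point elasticity E = (dx/dP)·(P/x) = -20 × 12/192 ≈ -1.25.
|E| > 1, so demand is elastic at this price.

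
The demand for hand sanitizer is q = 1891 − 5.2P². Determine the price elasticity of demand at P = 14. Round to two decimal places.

-2.34

At P = 14, q = 871.8.
dq/dP = −2·5.2·P = −145.6.
Point elasticity E = (dq/dP)·(P/q) = -145.6 × 14/871.8 ≈ -2.34.
|E| > 1, so demand is elastic at this price.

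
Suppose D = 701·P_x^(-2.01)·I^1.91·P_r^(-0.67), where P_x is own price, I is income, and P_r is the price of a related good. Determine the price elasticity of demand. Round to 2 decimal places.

For a Cobb–Douglas (constant-elasticity) form D = A·P_x^α·…, the elasticity with respect to P_x equals the exponent α at every point.
Here the exponent on P_x is -2.01, so the price elasticity of demand is -2.01.

-2.01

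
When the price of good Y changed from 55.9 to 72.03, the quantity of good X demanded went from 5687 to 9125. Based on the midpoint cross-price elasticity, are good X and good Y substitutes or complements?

substitutes

%ΔQ_x = (9125 − 5687)/[(5687+9125)/2] = 3438/7406 ≈ 0.4642.
%ΔP_y = (72.03 − 55.9)/[(55.9+72.03)/2] ≈ 0.2522.
E_xy = 0.4642/0.2522 ≈ 1.841.
E_xy > 0, so the goods are substitutes.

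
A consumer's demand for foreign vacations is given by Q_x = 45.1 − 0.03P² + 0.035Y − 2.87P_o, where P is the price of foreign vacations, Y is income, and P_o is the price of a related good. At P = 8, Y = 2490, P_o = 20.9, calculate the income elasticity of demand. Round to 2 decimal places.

1.24

First evaluate Q_x: 45.1 − 0.03(8)² + 0.035(2490) − 2.87(20.9) = 45.1 − 1.92 + 87.15 − 59.983 = 70.347.
∂Q_x/∂Y = +0.035, so E_I = 0.035·(2490/70.347) ≈ 1.24.
E_I > 1: normal good (luxury).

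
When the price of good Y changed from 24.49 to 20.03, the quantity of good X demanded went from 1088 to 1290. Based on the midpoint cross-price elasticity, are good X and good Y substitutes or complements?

%ΔQ_x = (1290 − 1088)/[(1088+1290)/2] = 202/1189 ≈ 0.1699.
%ΔP_y = (20.03 − 24.49)/[(24.49+20.03)/2] ≈ -0.2004.
E_xy = 0.1699/-0.2004 ≈ -0.848.
E_xy < 0, so the goods are complements.

complements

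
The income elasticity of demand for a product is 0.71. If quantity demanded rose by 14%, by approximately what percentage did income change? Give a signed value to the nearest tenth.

%ΔQ ≈ E × %ΔI ⇒ %ΔI = %ΔQ / E = (14%)/(0.71) ≈ 19.7%.

19.7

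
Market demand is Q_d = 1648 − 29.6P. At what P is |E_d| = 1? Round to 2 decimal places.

27.84

For linear demand Q_d = a − bP, E = −bP/(a − bP). |E| = 1 ⇒ bP = a − bP ⇒ P = a/(2b).
P = 1648/(2·29.6) ≈ 27.84.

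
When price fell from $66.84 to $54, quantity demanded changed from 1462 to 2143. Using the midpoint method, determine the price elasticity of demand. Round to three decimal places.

-1.778

%Δq = (2143 − 1462)/[(1462 + 2143)/2] = 681/1802.5 ≈ 0.3778.
%ΔP = (54 − 66.84)/[(66.84 + 54)/2] = -12.84/60.42 ≈ -0.2125.
Arc elasticity E = %Δq/%ΔP ≈ 0.3778/-0.2125 ≈ -1.778.
|E| > 1: demand is elastic over this range.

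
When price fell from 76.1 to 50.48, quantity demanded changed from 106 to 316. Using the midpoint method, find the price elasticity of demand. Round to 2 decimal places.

%ΔQ = (316 − 106)/[(106 + 316)/2] = 210/211 ≈ 0.9953.
%ΔP = (50.48 − 76.1)/[(76.1 + 50.48)/2] = -25.62/63.29 ≈ -0.4048.
Arc elasticity E = %ΔQ/%ΔP ≈ 0.9953/-0.4048 ≈ -2.46.
|E| > 1: demand is elastic over this range.

-2.46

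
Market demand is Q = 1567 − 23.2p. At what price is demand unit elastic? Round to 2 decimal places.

For linear demand Q = a − bp, E = −bp/(a − bp). |E| = 1 ⇒ bp = a − bp ⇒ p = a/(2b).
p = 1567/(2·23.2) ≈ 33.77.

33.77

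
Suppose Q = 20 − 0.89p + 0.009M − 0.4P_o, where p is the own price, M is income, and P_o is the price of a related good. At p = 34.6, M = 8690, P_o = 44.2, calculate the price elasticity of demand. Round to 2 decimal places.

At the given point, Q = 20 − 0.89(34.6) + 0.009(8690) − 0.4(44.2) = 20 − 30.794 + 78.21 − 17.68 = 49.736.
∂Q/∂p = −0.89, so E_p = (−0.89)·(34.6/49.736) ≈ -0.62.
|E_p| < 1: demand is inelastic.

-0.62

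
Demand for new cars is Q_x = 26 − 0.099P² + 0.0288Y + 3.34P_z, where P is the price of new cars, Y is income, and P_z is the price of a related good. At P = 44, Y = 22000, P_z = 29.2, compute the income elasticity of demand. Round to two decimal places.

1.12

Evaluating quantity at (P, Y, P_z) gives Q_x = 26 − 0.099(44)² + 0.0288(22000) + 3.34(29.2) = 26 − 191.664 + 633.6 + 97.528 = 565.464.
∂Q_x/∂Y = +0.0288, so E_I = 0.0288·(22000/565.464) ≈ 1.12.
E_I > 1: normal good (luxury).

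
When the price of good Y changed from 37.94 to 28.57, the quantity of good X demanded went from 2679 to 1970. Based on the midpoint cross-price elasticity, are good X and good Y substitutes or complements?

substitutes

%ΔQ_x = (1970 − 2679)/[(2679+1970)/2] = -709/2324.5 ≈ -0.3050.
%ΔP_y = (28.57 − 37.94)/[(37.94+28.57)/2] ≈ -0.2818.
E_xy = -0.3050/-0.2818 ≈ 1.083.
E_xy > 0, so the goods are substitutes.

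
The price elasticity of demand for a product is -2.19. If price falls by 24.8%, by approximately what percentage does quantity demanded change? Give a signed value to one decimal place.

54.3

%ΔQ ≈ E × %ΔP = (-2.19) × (-24.8%) ≈ 54.3%.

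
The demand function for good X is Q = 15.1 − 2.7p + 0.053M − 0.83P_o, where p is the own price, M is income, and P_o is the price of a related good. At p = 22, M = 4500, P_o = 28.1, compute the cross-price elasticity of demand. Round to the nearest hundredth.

-0.14

First evaluate Q: 15.1 − 2.7(22) + 0.053(4500) − 0.83(28.1) = 15.1 − 59.4 + 238.5 − 23.323 = 170.877.
∂Q/∂P_o = −0.83, so E_xy = -0.83·(28.1/170.877) ≈ -0.14.
E_xy < 0: the goods are complements.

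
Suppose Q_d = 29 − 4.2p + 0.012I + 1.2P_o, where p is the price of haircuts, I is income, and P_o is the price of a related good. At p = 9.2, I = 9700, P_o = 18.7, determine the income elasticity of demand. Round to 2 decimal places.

First evaluate Q_d: 29 − 4.2(9.2) + 0.012(9700) + 1.2(18.7) = 29 − 38.64 + 116.4 + 22.44 = 129.2.
∂Q_d/∂I = +0.012, so E_I = 0.012·(9700/129.2) ≈ 0.90.
E_I ∈ (0,1): normal good (necessity).

0.90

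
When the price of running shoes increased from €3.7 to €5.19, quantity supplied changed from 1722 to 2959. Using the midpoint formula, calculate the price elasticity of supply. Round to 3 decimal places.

%Δq = (2959 − 1722)/[(1722 + 2959)/2] = 1237/2340.5 ≈ 0.5285.
%Δp = (5.19 − 3.7)/[(3.7 + 5.19)/2] = 1.49/4.445 ≈ 0.3352.
Arc elasticity E = %Δq/%Δp ≈ 0.5285/0.3352 ≈ 1.577.
|E| > 1: supply is elastic over this range.

1.577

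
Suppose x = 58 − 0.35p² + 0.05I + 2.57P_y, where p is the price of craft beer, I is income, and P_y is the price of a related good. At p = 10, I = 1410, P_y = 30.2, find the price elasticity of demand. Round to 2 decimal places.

At the given point, x = 58 − 0.35(10)² + 0.05(1410) + 2.57(30.2) = 58 − 35 + 70.5 + 77.614 = 171.114.
∂x/∂p = −2·0.35·p = -7, so E_p = -7·(10/171.114) ≈ -0.41.
|E_p| < 1: demand is inelastic.

-0.41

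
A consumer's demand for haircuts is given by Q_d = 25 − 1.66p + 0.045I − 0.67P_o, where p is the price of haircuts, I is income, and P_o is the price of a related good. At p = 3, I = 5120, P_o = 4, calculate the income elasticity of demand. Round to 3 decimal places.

0.930

Evaluating quantity at (p, I, P_o) gives Q_d = 25 − 1.66(3) + 0.045(5120) − 0.67(4) = 25 − 4.98 + 230.4 − 2.68 = 247.74.
∂Q_d/∂I = +0.045, so E_I = 0.045·(5120/247.74) ≈ 0.930.
E_I ∈ (0,1): normal good (necessity).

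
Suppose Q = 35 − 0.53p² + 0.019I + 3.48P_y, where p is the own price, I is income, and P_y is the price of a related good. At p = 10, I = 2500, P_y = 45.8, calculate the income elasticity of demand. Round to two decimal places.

0.25

Evaluating quantity at (p, I, P_y) gives Q = 35 − 0.53(10)² + 0.019(2500) + 3.48(45.8) = 35 − 53 + 47.5 + 159.384 = 188.884.
∂Q/∂I = +0.019, so E_I = 0.019·(2500/188.884) ≈ 0.25.
E_I ∈ (0,1): normal good (necessity).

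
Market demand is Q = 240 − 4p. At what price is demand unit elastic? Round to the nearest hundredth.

30.00

For linear demand Q = a − bp, E = −bp/(a − bp). |E| = 1 ⇒ bp = a − bp ⇒ p = a/(2b).
p = 240/(2·4) = 30.00.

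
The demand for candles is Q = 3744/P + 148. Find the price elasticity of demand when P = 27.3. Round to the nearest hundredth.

-0.48

At P = 27.3, Q = 285.1429.
dQ/dP = −3744/P² = −5.0235.
Point elasticity E = (dQ/dP)·(P/Q) = -5.0235 × 27.3/285.1429 ≈ -0.48.
|E| < 1, so demand is inelastic at this price.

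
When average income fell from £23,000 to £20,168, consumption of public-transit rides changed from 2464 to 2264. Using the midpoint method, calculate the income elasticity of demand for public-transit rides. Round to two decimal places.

%ΔQ = (2264 − 2464)/[(2464+2264)/2] = -200/2364 ≈ -0.0846.
%ΔI = (20,168 − 23,000)/[(23,000+20,168)/2] = -2832/21584 ≈ -0.1312.
E_I = %ΔQ/%ΔI ≈ 0.64.
E_I ∈ (0,1): normal good (necessity).

0.64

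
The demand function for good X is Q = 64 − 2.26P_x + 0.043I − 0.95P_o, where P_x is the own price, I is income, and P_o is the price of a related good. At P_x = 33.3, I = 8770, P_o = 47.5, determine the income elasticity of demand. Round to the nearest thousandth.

1.176

Substituting, Q = 64 − 2.26(33.3) + 0.043(8770) − 0.95(47.5) = 64 − 75.258 + 377.11 − 45.125 = 320.727.
∂Q/∂I = +0.043, so E_I = 0.043·(8770/320.727) ≈ 1.176.
E_I > 1: normal good (luxury).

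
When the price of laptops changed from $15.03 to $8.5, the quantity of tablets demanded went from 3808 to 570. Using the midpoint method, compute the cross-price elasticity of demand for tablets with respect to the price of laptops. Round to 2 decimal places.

%ΔQ_x = (570 − 3808)/[(3808+570)/2] = -3238/2189 ≈ -1.4792.
%ΔP_y = (8.5 − 15.03)/[(15.03+8.5)/2] ≈ -0.5550.
E_xy = -1.4792/-0.5550 ≈ 2.67.
E_xy > 0, so tablets and laptops are substitutes.

2.67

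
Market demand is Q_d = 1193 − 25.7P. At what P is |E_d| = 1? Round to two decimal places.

23.21

For linear demand Q_d = a − bP, E = −bP/(a − bP). |E| = 1 ⇒ bP = a − bP ⇒ P = a/(2b).
P = 1193/(2·25.7) ≈ 23.21.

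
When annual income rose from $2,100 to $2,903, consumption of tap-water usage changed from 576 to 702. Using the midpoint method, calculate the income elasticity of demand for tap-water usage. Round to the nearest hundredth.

0.61

%ΔQ = (702 − 576)/[(576+702)/2] = 126/639 ≈ 0.1972.
%ΔY = (2,903 − 2,100)/[(2,100+2,903)/2] = 803/2501.5 ≈ 0.3210.
E_I = %ΔQ/%ΔY ≈ 0.61.
E_I ∈ (0,1): normal good (necessity).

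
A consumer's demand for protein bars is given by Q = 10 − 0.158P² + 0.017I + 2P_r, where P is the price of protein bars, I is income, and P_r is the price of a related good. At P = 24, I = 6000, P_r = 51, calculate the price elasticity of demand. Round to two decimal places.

-1.48

Q = 10 − 0.158(24)² + 0.017(6000) + 2(51) = 10 − 91.008 + 102 + 102 = 122.992.
∂Q/∂P = −2·0.158·P = -7.584, so E_p = -7.584·(24/122.992) ≈ -1.48.
|E_p| > 1: demand is elastic.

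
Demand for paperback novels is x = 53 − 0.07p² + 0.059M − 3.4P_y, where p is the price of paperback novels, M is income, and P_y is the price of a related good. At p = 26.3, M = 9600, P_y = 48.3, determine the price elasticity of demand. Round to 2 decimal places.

x = 53 − 0.07(26.3)² + 0.059(9600) − 3.4(48.3) = 53 − 48.4183 + 566.4 − 164.22 = 406.7617.
∂x/∂p = −2·0.07·p = -3.682, so E_p = -3.682·(26.3/406.7617) ≈ -0.24.
|E_p| < 1: demand is inelastic.

-0.24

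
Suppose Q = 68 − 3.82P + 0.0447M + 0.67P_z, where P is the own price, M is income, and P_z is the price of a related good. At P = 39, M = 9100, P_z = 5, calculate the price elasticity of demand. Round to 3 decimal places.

-0.453

Substituting, Q = 68 − 3.82(39) + 0.0447(9100) + 0.67(5) = 68 − 148.98 + 406.77 + 3.35 = 329.14.
∂Q/∂P = −3.82, so E_p = (−3.82)·(39/329.14) ≈ -0.453.
|E_p| < 1: demand is inelastic.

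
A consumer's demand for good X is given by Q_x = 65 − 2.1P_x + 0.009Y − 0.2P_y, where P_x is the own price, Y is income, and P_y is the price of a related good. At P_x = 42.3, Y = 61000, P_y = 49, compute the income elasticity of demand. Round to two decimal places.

Evaluating quantity at (P_x, Y, P_y) gives Q_x = 65 − 2.1(42.3) + 0.009(61000) − 0.2(49) = 65 − 88.83 + 549 − 9.8 = 515.37.
∂Q_x/∂Y = +0.009, so E_I = 0.009·(61000/515.37) ≈ 1.07.
E_I > 1: normal good (luxury).

1.07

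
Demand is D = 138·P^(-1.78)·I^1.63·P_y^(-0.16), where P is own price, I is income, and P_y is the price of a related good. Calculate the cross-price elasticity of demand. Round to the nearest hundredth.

For a Cobb–Douglas (constant-elasticity) form D = A·P_y^α·…, the elasticity with respect to P_y equals the exponent α at every point.
Here the exponent on P_y is -0.16, so the cross-price elasticity of demand is -0.16.

-0.16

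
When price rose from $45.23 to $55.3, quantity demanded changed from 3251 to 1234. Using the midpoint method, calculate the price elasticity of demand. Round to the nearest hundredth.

%ΔQ = (1234 − 3251)/[(3251 + 1234)/2] = -2017/2242.5 ≈ -0.8994.
%ΔP = (55.3 − 45.23)/[(45.23 + 55.3)/2] = 10.07/50.265 ≈ 0.2003.
Arc elasticity E = %ΔQ/%ΔP ≈ -0.8994/0.2003 ≈ -4.49.
|E| > 1: demand is elastic over this range.

-4.49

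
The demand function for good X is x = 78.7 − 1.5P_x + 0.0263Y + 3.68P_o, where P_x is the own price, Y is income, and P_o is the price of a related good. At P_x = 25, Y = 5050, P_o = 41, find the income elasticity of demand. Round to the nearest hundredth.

0.41

At the given point, x = 78.7 − 1.5(25) + 0.0263(5050) + 3.68(41) = 78.7 − 37.5 + 132.815 + 150.88 = 324.895.
∂x/∂Y = +0.0263, so E_I = 0.0263·(5050/324.895) ≈ 0.41.
E_I ∈ (0,1): normal good (necessity).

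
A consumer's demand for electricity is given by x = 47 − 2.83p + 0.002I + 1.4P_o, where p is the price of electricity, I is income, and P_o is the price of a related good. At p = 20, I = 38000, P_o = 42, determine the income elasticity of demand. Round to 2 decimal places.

0.61

Substituting, x = 47 − 2.83(20) + 0.002(38000) + 1.4(42) = 47 − 56.6 + 76 + 58.8 = 125.2.
∂x/∂I = +0.002, so E_I = 0.002·(38000/125.2) ≈ 0.61.
E_I ∈ (0,1): normal good (necessity).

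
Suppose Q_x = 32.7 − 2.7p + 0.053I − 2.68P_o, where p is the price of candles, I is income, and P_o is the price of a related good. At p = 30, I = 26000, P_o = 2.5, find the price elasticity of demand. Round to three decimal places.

-0.061

At the given point, Q_x = 32.7 − 2.7(30) + 0.053(26000) − 2.68(2.5) = 32.7 − 81 + 1378 − 6.7 = 1323.
∂Q_x/∂p = −2.7, so E_p = (−2.7)·(30/1323) ≈ -0.061.
|E_p| < 1: demand is inelastic.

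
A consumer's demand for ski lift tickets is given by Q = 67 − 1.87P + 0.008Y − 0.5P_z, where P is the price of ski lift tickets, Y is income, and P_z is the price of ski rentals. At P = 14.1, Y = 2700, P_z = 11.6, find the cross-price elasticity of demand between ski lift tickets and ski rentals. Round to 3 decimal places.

-0.103

Q = 67 − 1.87(14.1) + 0.008(2700) − 0.5(11.6) = 67 − 26.367 + 21.6 − 5.8 = 56.433.
∂Q/∂P_z = −0.5, so E_xy = -0.5·(11.6/56.433) ≈ -0.103.
E_xy < 0: the goods are complements.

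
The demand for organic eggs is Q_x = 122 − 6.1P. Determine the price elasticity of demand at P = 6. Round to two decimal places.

At P = 6, Q_x = 85.4.
dQ_x/dP = −6.1.
Point elasticity E = (dQ_x/dP)·(P/Q_x) = -6.1 × 6/85.4 ≈ -0.43.
|E| < 1, so demand is inelastic at this price.

-0.43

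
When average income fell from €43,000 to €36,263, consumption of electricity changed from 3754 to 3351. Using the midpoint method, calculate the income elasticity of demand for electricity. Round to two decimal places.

%ΔQ = (3351 − 3754)/[(3754+3351)/2] = -403/3552.5 ≈ -0.1134.
%ΔY = (36,263 − 43,000)/[(43,000+36,263)/2] = -6737/39631.5 ≈ -0.1700.
E_I = %ΔQ/%ΔY ≈ 0.67.
E_I ∈ (0,1): normal good (necessity).

0.67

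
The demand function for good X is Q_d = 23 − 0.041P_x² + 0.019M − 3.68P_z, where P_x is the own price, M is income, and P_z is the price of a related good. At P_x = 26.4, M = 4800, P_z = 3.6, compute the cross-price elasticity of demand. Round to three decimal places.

-0.183

At the given point, Q_d = 23 − 0.041(26.4)² + 0.019(4800) − 3.68(3.6) = 23 − 28.5754 + 91.2 − 13.248 = 72.3766.
∂Q_d/∂P_z = −3.68, so E_xy = -3.68·(3.6/72.3766) ≈ -0.183.
E_xy < 0: the goods are complements.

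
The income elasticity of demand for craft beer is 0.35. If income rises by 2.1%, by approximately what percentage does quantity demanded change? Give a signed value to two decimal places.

%ΔQ ≈ E × %ΔI = (0.35) × (2.1%) ≈ 0.74%.

0.74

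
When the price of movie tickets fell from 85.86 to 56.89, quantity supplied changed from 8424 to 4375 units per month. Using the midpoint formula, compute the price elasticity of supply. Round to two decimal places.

1.56

%Δq = (4375 − 8424)/[(8424 + 4375)/2] = -4049/6399.5 ≈ -0.6327.
%ΔP = (56.89 − 85.86)/[(85.86 + 56.89)/2] = -28.97/71.375 ≈ -0.4059.
Arc elasticity E = %Δq/%ΔP ≈ -0.6327/-0.4059 ≈ 1.56.
|E| > 1: supply is elastic over this range.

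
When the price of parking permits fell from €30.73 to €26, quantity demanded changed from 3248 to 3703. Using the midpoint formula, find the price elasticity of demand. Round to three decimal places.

-0.785

%ΔQ = (3703 − 3248)/[(3248 + 3703)/2] = 455/3475.5 ≈ 0.1309.
%ΔP = (26 − 30.73)/[(30.73 + 26)/2] = -4.73/28.365 ≈ -0.1668.
Arc elasticity E = %ΔQ/%ΔP ≈ 0.1309/-0.1668 ≈ -0.785.
|E| < 1: demand is inelastic over this range.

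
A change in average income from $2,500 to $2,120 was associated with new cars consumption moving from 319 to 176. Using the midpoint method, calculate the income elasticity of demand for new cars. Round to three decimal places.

%ΔQ = (176 − 319)/[(319+176)/2] = -143/247.5 ≈ -0.5778.
%ΔI = (2,120 − 2,500)/[(2,500+2,120)/2] = -380/2310 ≈ -0.1645.
E_I = %ΔQ/%ΔI ≈ 3.512.
E_I > 1: normal good (luxury).

3.512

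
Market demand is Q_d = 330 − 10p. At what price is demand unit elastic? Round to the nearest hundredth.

16.50

For linear demand Q_d = a − bp, E = −bp/(a − bp). |E| = 1 ⇒ bp = a − bp ⇒ p = a/(2b).
p = 330/(2·10) = 16.50.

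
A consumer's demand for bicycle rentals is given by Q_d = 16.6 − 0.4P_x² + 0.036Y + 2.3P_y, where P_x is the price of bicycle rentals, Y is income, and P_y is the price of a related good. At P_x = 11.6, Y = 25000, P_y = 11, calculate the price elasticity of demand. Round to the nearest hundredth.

Evaluating quantity at (P_x, Y, P_y) gives Q_d = 16.6 − 0.4(11.6)² + 0.036(25000) + 2.3(11) = 16.6 − 53.824 + 900 + 25.3 = 888.076.
∂Q_d/∂P_x = −2·0.4·P_x = -9.28, so E_p = -9.28·(11.6/888.076) ≈ -0.12.
|E_p| < 1: demand is inelastic.

-0.12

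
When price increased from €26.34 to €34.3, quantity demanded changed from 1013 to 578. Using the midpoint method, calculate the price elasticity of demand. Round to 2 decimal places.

-2.08

%ΔQ = (578 − 1013)/[(1013 + 578)/2] = -435/795.5 ≈ -0.5468.
%Δp = (34.3 − 26.34)/[(26.34 + 34.3)/2] = 7.96/30.32 ≈ 0.2625.
Arc elasticity E = %ΔQ/%Δp ≈ -0.5468/0.2625 ≈ -2.08.
|E| > 1: demand is elastic over this range.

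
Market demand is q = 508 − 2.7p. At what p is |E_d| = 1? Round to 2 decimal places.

For linear demand q = a − bp, E = −bp/(a − bp). |E| = 1 ⇒ bp = a − bp ⇒ p = a/(2b).
p = 508/(2·2.7) ≈ 94.07.

94.07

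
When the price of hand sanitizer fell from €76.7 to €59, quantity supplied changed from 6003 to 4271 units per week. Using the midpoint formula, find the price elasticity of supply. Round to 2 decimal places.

%ΔQ = (4271 − 6003)/[(6003 + 4271)/2] = -1732/5137 ≈ -0.3372.
%Δp = (59 − 76.7)/[(76.7 + 59)/2] = -17.7/67.85 ≈ -0.2609.
Arc elasticity E = %ΔQ/%Δp ≈ -0.3372/-0.2609 ≈ 1.29.
|E| > 1: supply is elastic over this range.

1.29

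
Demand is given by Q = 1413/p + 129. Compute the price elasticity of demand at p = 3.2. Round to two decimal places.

-0.77

At p = 3.2, Q = 570.5625.
dQ/dp = −1413/p² = −137.9883.
Point elasticity E = (dQ/dp)·(p/Q) = -137.9883 × 3.2/570.5625 ≈ -0.77.
|E| < 1, so demand is inelastic at this price.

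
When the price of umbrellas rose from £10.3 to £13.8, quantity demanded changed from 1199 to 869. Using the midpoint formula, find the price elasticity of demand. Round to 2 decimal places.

-1.10

%Δq = (869 − 1199)/[(1199 + 869)/2] = -330/1034 ≈ -0.3191.
%Δp = (13.8 − 10.3)/[(10.3 + 13.8)/2] = 3.5/12.05 ≈ 0.2905.
Arc elasticity E = %Δq/%Δp ≈ -0.3191/0.2905 ≈ -1.10.
|E| > 1: demand is elastic over this range.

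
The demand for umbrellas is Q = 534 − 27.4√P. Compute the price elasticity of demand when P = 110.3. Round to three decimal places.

At P = 110.3, Q = 246.2348.
dQ/dP = −27.4/(2√P) = −27.4/(2·10.5024).
Point elasticity E = (dQ/dP)·(P/Q) = -1.3045 × 110.3/246.2348 ≈ -0.584.
|E| < 1, so demand is inelastic at this price.

-0.584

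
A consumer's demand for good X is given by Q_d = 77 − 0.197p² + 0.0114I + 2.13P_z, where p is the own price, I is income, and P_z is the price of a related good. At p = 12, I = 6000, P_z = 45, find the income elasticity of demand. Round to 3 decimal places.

0.321

At the given point, Q_d = 77 − 0.197(12)² + 0.0114(6000) + 2.13(45) = 77 − 28.368 + 68.4 + 95.85 = 212.882.
∂Q_d/∂I = +0.0114, so E_I = 0.0114·(6000/212.882) ≈ 0.321.
E_I ∈ (0,1): normal good (necessity).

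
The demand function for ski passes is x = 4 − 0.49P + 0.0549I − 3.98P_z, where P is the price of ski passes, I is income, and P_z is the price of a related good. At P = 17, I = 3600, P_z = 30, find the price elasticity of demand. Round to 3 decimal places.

First evaluate x: 4 − 0.49(17) + 0.0549(3600) − 3.98(30) = 4 − 8.33 + 197.64 − 119.4 = 73.91.
∂x/∂P = −0.49, so E_p = (−0.49)·(17/73.91) ≈ -0.113.
|E_p| < 1: demand is inelastic.

-0.113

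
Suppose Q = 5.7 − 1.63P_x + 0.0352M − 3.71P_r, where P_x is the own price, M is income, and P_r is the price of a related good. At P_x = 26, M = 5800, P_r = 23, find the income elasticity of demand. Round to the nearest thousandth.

Q = 5.7 − 1.63(26) + 0.0352(5800) − 3.71(23) = 5.7 − 42.38 + 204.16 − 85.33 = 82.15.
∂Q/∂M = +0.0352, so E_I = 0.0352·(5800/82.15) ≈ 2.485.
E_I > 1: normal good (luxury).

2.485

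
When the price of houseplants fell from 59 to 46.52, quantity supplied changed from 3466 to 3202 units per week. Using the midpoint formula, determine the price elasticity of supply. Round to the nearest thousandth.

%ΔQ = (3202 − 3466)/[(3466 + 3202)/2] = -264/3334 ≈ -0.0792.
%ΔP = (46.52 − 59)/[(59 + 46.52)/2] = -12.48/52.76 ≈ -0.2365.
Arc elasticity E = %ΔQ/%ΔP ≈ -0.0792/-0.2365 ≈ 0.335.
|E| < 1: supply is inelastic over this range.

0.335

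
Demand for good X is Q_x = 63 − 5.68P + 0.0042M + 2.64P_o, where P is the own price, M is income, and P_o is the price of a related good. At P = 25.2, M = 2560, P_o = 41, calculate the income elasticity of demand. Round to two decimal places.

Substituting, Q_x = 63 − 5.68(25.2) + 0.0042(2560) + 2.64(41) = 63 − 143.136 + 10.752 + 108.24 = 38.856.
∂Q_x/∂M = +0.0042, so E_I = 0.0042·(2560/38.856) ≈ 0.28.
E_I ∈ (0,1): normal good (necessity).

0.28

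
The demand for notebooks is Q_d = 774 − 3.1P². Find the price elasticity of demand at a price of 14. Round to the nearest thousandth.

At P = 14, Q_d = 166.4.
dQ_d/dP = −2·3.1·P = −86.8.
Point elasticity E = (dQ_d/dP)·(P/Q_d) = -86.8 × 14/166.4 ≈ -7.303.
|E| > 1, so demand is elastic at this price.

-7.303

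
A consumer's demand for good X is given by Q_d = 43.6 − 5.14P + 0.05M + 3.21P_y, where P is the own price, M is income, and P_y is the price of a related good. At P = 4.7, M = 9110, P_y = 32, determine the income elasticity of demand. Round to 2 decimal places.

0.79

Q_d = 43.6 − 5.14(4.7) + 0.05(9110) + 3.21(32) = 43.6 − 24.158 + 455.5 + 102.72 = 577.662.
∂Q_d/∂M = +0.05, so E_I = 0.05·(9110/577.662) ≈ 0.79.
E_I ∈ (0,1): normal good (necessity).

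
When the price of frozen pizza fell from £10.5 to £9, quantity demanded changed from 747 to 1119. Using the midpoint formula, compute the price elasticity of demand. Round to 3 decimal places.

-2.592

%ΔQ = (1119 − 747)/[(747 + 1119)/2] = 372/933 ≈ 0.3987.
%ΔP = (9 − 10.5)/[(10.5 + 9)/2] = -1.5/9.75 ≈ -0.1538.
Arc elasticity E = %ΔQ/%ΔP ≈ 0.3987/-0.1538 ≈ -2.592.
|E| > 1: demand is elastic over this range.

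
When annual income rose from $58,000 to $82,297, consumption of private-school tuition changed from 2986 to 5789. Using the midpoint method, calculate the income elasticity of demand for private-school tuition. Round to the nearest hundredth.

1.84

%ΔQ = (5789 − 2986)/[(2986+5789)/2] = 2803/4387.5 ≈ 0.6389.
%ΔM = (82,297 − 58,000)/[(58,000+82,297)/2] = 24297/70148.5 ≈ 0.3464.
E_I = %ΔQ/%ΔM ≈ 1.84.
E_I > 1: normal good (luxury).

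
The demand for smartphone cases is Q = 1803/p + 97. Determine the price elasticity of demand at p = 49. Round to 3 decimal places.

-0.275

At p = 49, Q = 133.7959.
dQ/dp = −1803/p² = −0.7509.
Point elasticity E = (dQ/dp)·(p/Q) = -0.7509 × 49/133.7959 ≈ -0.275.
|E| < 1, so demand is inelastic at this price.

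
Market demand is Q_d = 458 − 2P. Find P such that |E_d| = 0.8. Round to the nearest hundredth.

Set −bP/(a − bP) = −0.8 ⇒ bP = 0.8(a − bP) ⇒ bP(1+0.8) = 0.8·a.
P = 0.8·458/(2·1.8) ≈ 101.78.

101.78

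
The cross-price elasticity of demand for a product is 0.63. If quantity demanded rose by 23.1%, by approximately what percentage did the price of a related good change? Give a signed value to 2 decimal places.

%ΔQ ≈ E × %ΔP_y ⇒ %ΔP_y = %ΔQ / E = (23.1%)/(0.63) ≈ 36.67%.

36.67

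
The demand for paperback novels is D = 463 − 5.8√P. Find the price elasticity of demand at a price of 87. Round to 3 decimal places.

At P = 87, D = 408.9012.
dD/dP = −5.8/(2√P) = −5.8/(2·9.3274).
Point elasticity E = (dD/dP)·(P/D) = -0.3109 × 87/408.9012 ≈ -0.066.
|E| < 1, so demand is inelastic at this price.

-0.066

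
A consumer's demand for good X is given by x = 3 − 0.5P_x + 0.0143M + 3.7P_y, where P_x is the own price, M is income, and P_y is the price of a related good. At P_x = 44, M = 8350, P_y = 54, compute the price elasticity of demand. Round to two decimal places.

First evaluate x: 3 − 0.5(44) + 0.0143(8350) + 3.7(54) = 3 − 22 + 119.405 + 199.8 = 300.205.
∂x/∂P_x = −0.5, so E_p = (−0.5)·(44/300.205) ≈ -0.07.
|E_p| < 1: demand is inelastic.

-0.07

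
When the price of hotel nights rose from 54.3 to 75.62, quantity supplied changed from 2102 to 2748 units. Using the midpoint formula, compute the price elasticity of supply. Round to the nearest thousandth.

0.812

%Δq = (2748 − 2102)/[(2102 + 2748)/2] = 646/2425 ≈ 0.2664.
%Δp = (75.62 − 54.3)/[(54.3 + 75.62)/2] = 21.32/64.96 ≈ 0.3282.
Arc elasticity E = %Δq/%Δp ≈ 0.2664/0.3282 ≈ 0.812.
|E| < 1: supply is inelastic over this range.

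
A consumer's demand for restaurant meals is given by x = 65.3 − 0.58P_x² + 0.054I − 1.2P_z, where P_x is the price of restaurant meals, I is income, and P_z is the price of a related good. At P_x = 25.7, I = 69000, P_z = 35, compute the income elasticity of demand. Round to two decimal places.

1.11

Evaluating quantity at (P_x, I, P_z) gives x = 65.3 − 0.58(25.7)² + 0.054(69000) − 1.2(35) = 65.3 − 383.0842 + 3726 − 42 = 3366.2158.
∂x/∂I = +0.054, so E_I = 0.054·(69000/3366.2158) ≈ 1.11.
E_I > 1: normal good (luxury).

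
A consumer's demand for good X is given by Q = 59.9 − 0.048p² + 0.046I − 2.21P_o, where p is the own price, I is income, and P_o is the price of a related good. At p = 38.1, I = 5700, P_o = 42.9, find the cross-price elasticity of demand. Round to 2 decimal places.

First evaluate Q: 59.9 − 0.048(38.1)² + 0.046(5700) − 2.21(42.9) = 59.9 − 69.6773 + 262.2 − 94.809 = 157.6137.
∂Q/∂P_o = −2.21, so E_xy = -2.21·(42.9/157.6137) ≈ -0.60.
E_xy < 0: the goods are complements.

-0.60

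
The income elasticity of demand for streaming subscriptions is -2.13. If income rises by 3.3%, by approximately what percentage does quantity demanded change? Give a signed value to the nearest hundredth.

-7.03

%ΔQ ≈ E × %ΔI = (-2.13) × (3.3%) ≈ -7.03%.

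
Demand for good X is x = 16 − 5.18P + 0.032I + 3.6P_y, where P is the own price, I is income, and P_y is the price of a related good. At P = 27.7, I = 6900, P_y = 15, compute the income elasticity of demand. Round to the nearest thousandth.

1.499

x = 16 − 5.18(27.7) + 0.032(6900) + 3.6(15) = 16 − 143.486 + 220.8 + 54 = 147.314.
∂x/∂I = +0.032, so E_I = 0.032·(6900/147.314) ≈ 1.499.
E_I > 1: normal good (luxury).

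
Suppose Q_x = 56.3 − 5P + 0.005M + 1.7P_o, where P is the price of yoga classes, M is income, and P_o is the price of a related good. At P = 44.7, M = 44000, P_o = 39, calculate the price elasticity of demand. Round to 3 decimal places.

-1.877

At the given point, Q_x = 56.3 − 5(44.7) + 0.005(44000) + 1.7(39) = 56.3 − 223.5 + 220 + 66.3 = 119.1.
∂Q_x/∂P = −5, so E_p = (−5)·(44.7/119.1) ≈ -1.877.
|E_p| > 1: demand is elastic.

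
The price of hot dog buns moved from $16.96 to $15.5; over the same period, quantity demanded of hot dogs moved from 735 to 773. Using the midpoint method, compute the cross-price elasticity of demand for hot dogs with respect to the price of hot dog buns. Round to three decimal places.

-0.560

%ΔQ_x = (773 − 735)/[(735+773)/2] = 38/754 ≈ 0.0504.
%ΔP_y = (15.5 − 16.96)/[(16.96+15.5)/2] ≈ -0.0900.
E_xy = 0.0504/-0.0900 ≈ -0.560.
E_xy < 0, so hot dogs and hot dog buns are complements.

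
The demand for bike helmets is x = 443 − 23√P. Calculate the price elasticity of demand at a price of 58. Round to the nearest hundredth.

At P = 58, x = 267.8372.
dx/dP = −23/(2√P) = −23/(2·7.6158).
Point elasticity E = (dx/dP)·(P/x) = -1.51 × 58/267.8372 ≈ -0.33.
|E| < 1, so demand is inelastic at this price.

-0.33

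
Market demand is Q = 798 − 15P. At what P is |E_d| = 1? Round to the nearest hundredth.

26.60

For linear demand Q = a − bP, E = −bP/(a − bP). |E| = 1 ⇒ bP = a − bP ⇒ P = a/(2b).
P = 798/(2·15) = 26.60.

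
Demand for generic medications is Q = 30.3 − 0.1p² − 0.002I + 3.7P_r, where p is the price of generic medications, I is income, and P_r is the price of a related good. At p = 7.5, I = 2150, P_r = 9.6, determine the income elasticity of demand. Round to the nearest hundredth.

-0.08

Evaluating quantity at (p, I, P_r) gives Q = 30.3 − 0.1(7.5)² − 0.002(2150) + 3.7(9.6) = 30.3 − 5.625 − 4.3 + 35.52 = 55.895.
∂Q/∂I = −0.002, so E_I = -0.002·(2150/55.895) ≈ -0.08.
E_I < 0: inferior good.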